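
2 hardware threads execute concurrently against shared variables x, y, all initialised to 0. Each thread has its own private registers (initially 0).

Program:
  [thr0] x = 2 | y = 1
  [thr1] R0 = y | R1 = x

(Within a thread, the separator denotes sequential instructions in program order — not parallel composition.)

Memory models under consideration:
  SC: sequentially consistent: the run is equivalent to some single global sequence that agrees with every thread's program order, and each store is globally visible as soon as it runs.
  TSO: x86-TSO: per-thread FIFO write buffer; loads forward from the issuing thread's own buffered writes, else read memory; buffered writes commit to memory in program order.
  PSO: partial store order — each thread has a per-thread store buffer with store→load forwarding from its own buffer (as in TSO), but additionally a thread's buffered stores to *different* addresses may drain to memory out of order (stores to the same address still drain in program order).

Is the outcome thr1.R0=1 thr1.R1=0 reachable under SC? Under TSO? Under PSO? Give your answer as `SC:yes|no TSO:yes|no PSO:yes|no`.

outcome vector order: (thr1.R0,thr1.R1)
[SC] allowed = {(0,0); (0,2); (1,2)}
[TSO] allowed = {(0,0); (0,2); (1,2)}
[PSO] allowed = {(0,0); (0,2); (1,0); (1,2)}
target (1,0) ∈ {PSO}

SC:no TSO:no PSO:yes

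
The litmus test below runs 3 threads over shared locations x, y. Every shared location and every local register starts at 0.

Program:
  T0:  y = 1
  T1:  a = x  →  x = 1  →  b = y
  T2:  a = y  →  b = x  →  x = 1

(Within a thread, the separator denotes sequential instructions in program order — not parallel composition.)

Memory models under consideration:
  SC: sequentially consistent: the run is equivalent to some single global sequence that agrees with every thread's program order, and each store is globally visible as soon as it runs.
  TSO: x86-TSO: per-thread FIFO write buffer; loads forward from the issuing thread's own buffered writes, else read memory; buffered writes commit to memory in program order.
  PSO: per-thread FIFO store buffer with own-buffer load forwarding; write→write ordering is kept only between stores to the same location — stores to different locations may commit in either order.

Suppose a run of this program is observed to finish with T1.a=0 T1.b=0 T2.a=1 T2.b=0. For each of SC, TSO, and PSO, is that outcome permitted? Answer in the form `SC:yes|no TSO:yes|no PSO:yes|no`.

SC:no TSO:yes PSO:yes

outcome vector order: (T1.a,T1.b,T2.a,T2.b)
SC: 10 outcomes — {(0,0,0,0); (0,0,0,1); (0,0,1,1); (0,1,0,0); (0,1,0,1); (0,1,1,0); (0,1,1,1); (1,0,0,0); (1,1,0,0); (1,1,1,0)}
TSO: 11 outcomes — {(0,0,0,0); (0,0,0,1); (0,0,1,0); (0,0,1,1); (0,1,0,0); (0,1,0,1); (0,1,1,0); (0,1,1,1); (1,0,0,0); (1,1,0,0); (1,1,1,0)}
PSO: 11 outcomes — {(0,0,0,0); (0,0,0,1); (0,0,1,0); (0,0,1,1); (0,1,0,0); (0,1,0,1); (0,1,1,0); (0,1,1,1); (1,0,0,0); (1,1,0,0); (1,1,1,0)}
target (0,0,1,0) ∈ {TSO,PSO}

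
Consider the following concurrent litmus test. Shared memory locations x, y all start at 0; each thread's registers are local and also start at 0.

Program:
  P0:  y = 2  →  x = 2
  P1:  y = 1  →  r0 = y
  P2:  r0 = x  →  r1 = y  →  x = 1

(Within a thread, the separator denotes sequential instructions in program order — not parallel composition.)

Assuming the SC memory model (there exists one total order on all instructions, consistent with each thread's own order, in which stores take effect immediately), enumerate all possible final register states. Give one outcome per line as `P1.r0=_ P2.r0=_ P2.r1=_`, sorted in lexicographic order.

P1.r0=1 P2.r0=0 P2.r1=0
P1.r0=1 P2.r0=0 P2.r1=1
P1.r0=1 P2.r0=0 P2.r1=2
P1.r0=1 P2.r0=2 P2.r1=1
P1.r0=1 P2.r0=2 P2.r1=2
P1.r0=2 P2.r0=0 P2.r1=0
P1.r0=2 P2.r0=0 P2.r1=1
P1.r0=2 P2.r0=0 P2.r1=2
P1.r0=2 P2.r0=2 P2.r1=2

outcome vector order: (P1.r0,P2.r0,P2.r1)
|SC outcomes| = 9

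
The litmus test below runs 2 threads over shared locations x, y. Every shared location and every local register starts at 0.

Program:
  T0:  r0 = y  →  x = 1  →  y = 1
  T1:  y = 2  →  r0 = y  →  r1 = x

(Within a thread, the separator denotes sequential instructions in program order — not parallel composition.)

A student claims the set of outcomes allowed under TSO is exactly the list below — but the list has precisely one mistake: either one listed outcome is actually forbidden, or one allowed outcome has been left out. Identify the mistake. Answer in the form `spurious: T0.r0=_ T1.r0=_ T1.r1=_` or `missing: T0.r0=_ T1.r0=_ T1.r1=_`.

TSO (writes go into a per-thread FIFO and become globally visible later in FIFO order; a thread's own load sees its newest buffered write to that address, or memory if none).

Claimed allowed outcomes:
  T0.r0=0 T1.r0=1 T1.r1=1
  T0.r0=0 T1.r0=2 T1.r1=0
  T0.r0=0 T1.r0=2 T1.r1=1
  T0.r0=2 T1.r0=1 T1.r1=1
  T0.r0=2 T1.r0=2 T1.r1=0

outcome vector order: (T0.r0,T1.r0,T1.r1)
under TSO → 0/1/1; 0/2/0; 0/2/1; 2/1/1; 2/2/0; 2/2/1
TSO∖claimed = {2/2/1}

missing: T0.r0=2 T1.r0=2 T1.r1=1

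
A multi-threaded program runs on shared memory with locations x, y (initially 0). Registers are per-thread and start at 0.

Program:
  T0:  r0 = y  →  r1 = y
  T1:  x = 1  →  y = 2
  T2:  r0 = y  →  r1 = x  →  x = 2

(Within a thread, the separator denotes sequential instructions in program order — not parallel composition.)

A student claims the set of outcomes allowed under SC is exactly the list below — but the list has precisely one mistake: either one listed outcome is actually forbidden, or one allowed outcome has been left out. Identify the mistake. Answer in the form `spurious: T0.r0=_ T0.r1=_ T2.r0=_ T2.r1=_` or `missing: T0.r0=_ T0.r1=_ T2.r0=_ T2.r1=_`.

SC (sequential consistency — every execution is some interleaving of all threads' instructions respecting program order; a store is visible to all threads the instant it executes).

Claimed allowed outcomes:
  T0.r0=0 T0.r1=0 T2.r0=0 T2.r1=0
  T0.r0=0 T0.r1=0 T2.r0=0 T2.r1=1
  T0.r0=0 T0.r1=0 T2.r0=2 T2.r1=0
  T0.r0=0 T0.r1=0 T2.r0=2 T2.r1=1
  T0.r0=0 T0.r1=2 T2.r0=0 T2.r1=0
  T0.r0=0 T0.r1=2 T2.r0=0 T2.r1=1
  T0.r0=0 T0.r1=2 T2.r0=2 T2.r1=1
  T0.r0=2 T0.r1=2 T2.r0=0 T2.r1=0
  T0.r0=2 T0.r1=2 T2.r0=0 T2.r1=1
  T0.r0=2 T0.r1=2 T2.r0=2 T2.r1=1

outcome vector order: (T0.r0,T0.r1,T2.r0,T2.r1)
[SC] allowed = {(0,0,0,0); (0,0,0,1); (0,0,2,1); (0,2,0,0); (0,2,0,1); (0,2,2,1); (2,2,0,0); (2,2,0,1); (2,2,2,1)}
claimed∖SC = {(0,0,2,0)}

spurious: T0.r0=0 T0.r1=0 T2.r0=2 T2.r1=0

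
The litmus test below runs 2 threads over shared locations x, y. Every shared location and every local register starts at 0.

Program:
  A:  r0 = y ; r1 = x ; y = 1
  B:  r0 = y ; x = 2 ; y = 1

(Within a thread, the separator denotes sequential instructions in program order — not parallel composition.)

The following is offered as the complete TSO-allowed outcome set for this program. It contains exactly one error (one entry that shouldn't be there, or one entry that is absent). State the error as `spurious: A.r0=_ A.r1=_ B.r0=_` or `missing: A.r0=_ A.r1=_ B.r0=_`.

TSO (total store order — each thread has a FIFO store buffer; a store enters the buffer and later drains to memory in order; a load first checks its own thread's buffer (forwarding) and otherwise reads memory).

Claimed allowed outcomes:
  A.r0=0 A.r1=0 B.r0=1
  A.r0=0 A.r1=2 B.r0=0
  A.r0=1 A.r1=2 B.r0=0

outcome vector order: (A.r0,A.r1,B.r0)
under TSO → (0,0,0) (0,0,1) (0,2,0) (1,2,0)
TSO∖claimed = {(0,0,0)}

missing: A.r0=0 A.r1=0 B.r0=0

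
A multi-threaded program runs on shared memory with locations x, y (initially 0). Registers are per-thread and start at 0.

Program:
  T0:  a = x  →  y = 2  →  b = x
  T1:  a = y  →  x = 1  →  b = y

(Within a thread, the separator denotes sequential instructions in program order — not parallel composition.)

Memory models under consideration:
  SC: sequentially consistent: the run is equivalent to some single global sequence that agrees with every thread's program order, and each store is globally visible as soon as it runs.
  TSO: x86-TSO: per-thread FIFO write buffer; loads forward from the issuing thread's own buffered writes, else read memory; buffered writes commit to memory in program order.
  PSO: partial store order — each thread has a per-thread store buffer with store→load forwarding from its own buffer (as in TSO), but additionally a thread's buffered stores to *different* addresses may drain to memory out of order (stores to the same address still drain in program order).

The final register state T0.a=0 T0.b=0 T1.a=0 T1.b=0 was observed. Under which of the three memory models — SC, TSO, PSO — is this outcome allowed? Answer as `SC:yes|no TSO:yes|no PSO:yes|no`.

SC:no TSO:yes PSO:yes

outcome vector order: (T0.a,T0.b,T1.a,T1.b)
[SC] allowed = {0/0/0/2 0/0/2/2 0/1/0/0 0/1/0/2 0/1/2/2 1/1/0/0 1/1/0/2}
[TSO] allowed = {0/0/0/0 0/0/0/2 0/0/2/2 0/1/0/0 0/1/0/2 0/1/2/2 1/1/0/0 1/1/0/2}
[PSO] allowed = {0/0/0/0 0/0/0/2 0/0/2/2 0/1/0/0 0/1/0/2 0/1/2/2 1/1/0/0 1/1/0/2}
target 0/0/0/0 ∈ {TSO,PSO}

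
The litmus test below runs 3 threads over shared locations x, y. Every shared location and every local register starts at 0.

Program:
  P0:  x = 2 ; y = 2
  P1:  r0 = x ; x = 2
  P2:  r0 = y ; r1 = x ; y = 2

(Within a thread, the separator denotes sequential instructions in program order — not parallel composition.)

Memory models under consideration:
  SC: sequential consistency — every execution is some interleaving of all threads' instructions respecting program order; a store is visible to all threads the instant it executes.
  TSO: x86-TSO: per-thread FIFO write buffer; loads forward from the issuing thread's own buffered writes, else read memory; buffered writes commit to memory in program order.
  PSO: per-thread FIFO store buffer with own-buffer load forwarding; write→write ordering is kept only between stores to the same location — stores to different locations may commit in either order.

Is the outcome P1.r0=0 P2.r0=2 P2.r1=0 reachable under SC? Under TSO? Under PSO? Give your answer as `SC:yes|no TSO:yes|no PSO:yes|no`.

SC:no TSO:no PSO:yes

outcome vector order: (P1.r0,P2.r0,P2.r1)
SC: 6 outcomes — {000; 002; 022; 200; 202; 222}
TSO: 6 outcomes — {000; 002; 022; 200; 202; 222}
PSO: 8 outcomes — {000; 002; 020; 022; 200; 202; 220; 222}
target 020 ∈ {PSO}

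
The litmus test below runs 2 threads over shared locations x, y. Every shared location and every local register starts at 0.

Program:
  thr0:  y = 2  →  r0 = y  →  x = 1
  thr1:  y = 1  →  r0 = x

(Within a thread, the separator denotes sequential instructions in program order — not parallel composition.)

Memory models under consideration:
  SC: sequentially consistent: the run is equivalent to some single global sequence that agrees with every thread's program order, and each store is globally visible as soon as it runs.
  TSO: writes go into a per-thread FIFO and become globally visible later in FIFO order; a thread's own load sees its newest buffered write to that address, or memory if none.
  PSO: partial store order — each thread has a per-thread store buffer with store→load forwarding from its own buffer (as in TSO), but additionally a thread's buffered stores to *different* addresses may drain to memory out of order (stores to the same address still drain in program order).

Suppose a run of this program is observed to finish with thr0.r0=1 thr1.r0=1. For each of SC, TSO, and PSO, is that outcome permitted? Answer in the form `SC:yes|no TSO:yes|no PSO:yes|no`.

outcome vector order: (thr0.r0,thr1.r0)
SC (4): 1/0 1/1 2/0 2/1
TSO (4): 1/0 1/1 2/0 2/1
PSO (4): 1/0 1/1 2/0 2/1
target 1/1 ∈ {SC,TSO,PSO}

SC:yes TSO:yes PSO:yes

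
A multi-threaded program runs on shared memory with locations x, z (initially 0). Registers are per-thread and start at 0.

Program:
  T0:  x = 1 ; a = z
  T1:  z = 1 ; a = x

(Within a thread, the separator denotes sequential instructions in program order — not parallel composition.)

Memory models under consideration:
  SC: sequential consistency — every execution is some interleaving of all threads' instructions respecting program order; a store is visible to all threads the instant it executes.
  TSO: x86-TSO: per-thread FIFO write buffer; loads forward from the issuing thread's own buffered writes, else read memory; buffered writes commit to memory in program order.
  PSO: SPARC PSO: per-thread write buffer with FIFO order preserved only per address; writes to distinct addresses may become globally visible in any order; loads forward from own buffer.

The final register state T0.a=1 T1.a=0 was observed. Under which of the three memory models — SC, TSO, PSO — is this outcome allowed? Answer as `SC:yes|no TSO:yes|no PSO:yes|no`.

SC:yes TSO:yes PSO:yes

outcome vector order: (T0.a,T1.a)
under SC → 0/1; 1/0; 1/1
under TSO → 0/0; 0/1; 1/0; 1/1
under PSO → 0/0; 0/1; 1/0; 1/1
target 1/0 ∈ {SC,TSO,PSO}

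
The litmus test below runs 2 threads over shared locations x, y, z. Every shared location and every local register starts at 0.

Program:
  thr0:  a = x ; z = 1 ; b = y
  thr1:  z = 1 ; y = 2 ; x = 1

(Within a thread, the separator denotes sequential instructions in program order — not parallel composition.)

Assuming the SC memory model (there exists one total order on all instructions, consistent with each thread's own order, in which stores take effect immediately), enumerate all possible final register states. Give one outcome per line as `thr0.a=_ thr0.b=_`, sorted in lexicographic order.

outcome vector order: (thr0.a,thr0.b)
|SC outcomes| = 3

thr0.a=0 thr0.b=0
thr0.a=0 thr0.b=2
thr0.a=1 thr0.b=2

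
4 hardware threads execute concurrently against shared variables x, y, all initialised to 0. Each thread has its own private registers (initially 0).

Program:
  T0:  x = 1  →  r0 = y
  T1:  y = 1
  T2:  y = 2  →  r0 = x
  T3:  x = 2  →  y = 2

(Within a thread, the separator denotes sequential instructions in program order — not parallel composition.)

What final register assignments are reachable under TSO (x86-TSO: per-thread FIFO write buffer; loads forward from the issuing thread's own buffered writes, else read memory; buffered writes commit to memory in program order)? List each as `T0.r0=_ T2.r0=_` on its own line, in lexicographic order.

outcome vector order: (T0.r0,T2.r0)
|TSO outcomes| = 9

T0.r0=0 T2.r0=0
T0.r0=0 T2.r0=1
T0.r0=0 T2.r0=2
T0.r0=1 T2.r0=0
T0.r0=1 T2.r0=1
T0.r0=1 T2.r0=2
T0.r0=2 T2.r0=0
T0.r0=2 T2.r0=1
T0.r0=2 T2.r0=2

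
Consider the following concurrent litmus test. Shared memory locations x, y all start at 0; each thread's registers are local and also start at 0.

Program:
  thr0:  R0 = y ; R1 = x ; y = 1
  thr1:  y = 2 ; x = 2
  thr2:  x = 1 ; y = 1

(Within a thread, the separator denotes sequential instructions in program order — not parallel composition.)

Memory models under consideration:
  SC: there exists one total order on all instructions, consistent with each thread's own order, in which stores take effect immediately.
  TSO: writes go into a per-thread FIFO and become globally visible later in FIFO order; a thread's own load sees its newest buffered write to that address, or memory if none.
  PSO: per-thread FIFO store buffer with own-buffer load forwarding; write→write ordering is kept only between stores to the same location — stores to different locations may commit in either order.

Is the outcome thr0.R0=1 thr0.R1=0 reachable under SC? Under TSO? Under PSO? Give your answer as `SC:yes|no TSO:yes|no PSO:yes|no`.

outcome vector order: (thr0.R0,thr0.R1)
SC (8): (0,0); (0,1); (0,2); (1,1); (1,2); (2,0); (2,1); (2,2)
TSO (8): (0,0); (0,1); (0,2); (1,1); (1,2); (2,0); (2,1); (2,2)
PSO (9): (0,0); (0,1); (0,2); (1,0); (1,1); (1,2); (2,0); (2,1); (2,2)
target (1,0) ∈ {PSO}

SC:no TSO:no PSO:yes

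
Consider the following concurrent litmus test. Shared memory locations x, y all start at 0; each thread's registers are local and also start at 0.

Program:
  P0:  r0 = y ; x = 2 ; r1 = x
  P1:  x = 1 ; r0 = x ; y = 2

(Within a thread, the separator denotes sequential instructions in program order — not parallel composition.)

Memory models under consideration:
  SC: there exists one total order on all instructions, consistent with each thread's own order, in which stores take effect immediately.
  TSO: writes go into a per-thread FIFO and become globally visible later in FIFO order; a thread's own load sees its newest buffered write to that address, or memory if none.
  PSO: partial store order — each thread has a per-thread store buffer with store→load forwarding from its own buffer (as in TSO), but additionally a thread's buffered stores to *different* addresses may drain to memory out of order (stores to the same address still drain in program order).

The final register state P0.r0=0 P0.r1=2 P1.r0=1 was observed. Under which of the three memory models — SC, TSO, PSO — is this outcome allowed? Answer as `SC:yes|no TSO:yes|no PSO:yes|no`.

SC:yes TSO:yes PSO:yes

outcome vector order: (P0.r0,P0.r1,P1.r0)
SC (4): (0,1,1); (0,2,1); (0,2,2); (2,2,1)
TSO (4): (0,1,1); (0,2,1); (0,2,2); (2,2,1)
PSO (5): (0,1,1); (0,2,1); (0,2,2); (2,1,1); (2,2,1)
target (0,2,1) ∈ {SC,TSO,PSO}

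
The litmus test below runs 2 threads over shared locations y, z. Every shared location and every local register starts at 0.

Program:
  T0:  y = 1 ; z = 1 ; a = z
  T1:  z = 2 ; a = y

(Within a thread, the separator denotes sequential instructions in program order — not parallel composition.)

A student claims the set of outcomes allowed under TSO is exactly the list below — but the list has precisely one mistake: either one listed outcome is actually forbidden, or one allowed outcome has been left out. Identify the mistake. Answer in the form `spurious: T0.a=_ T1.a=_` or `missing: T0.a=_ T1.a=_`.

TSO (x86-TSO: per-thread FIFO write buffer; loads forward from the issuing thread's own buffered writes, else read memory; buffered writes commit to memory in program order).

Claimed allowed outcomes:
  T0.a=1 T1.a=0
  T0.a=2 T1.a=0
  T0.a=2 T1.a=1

outcome vector order: (T0.a,T1.a)
TSO: 4 outcomes — {10; 11; 20; 21}
TSO∖claimed = {11}

missing: T0.a=1 T1.a=1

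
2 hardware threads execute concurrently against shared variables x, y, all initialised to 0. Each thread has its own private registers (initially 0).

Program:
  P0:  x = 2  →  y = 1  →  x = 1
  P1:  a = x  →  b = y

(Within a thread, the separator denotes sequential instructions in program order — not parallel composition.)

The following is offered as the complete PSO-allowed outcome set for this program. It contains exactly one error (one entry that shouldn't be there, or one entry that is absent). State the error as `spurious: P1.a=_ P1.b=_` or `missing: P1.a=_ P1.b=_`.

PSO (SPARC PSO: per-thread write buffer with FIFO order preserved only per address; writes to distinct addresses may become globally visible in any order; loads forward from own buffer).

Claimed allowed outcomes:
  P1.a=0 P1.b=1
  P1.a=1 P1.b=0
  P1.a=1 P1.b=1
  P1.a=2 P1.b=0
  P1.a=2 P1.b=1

missing: P1.a=0 P1.b=0

outcome vector order: (P1.a,P1.b)
PSO (6): 00 01 10 11 20 21
PSO∖claimed = {00}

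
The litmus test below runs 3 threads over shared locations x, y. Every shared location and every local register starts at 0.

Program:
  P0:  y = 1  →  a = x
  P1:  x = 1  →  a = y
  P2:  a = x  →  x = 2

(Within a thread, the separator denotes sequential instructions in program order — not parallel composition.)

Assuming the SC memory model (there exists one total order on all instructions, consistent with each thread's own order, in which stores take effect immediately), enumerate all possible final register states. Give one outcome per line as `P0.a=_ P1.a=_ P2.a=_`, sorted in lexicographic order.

P0.a=0 P1.a=1 P2.a=0
P0.a=0 P1.a=1 P2.a=1
P0.a=1 P1.a=0 P2.a=0
P0.a=1 P1.a=0 P2.a=1
P0.a=1 P1.a=1 P2.a=0
P0.a=1 P1.a=1 P2.a=1
P0.a=2 P1.a=0 P2.a=0
P0.a=2 P1.a=0 P2.a=1
P0.a=2 P1.a=1 P2.a=0
P0.a=2 P1.a=1 P2.a=1

outcome vector order: (P0.a,P1.a,P2.a)
|SC outcomes| = 10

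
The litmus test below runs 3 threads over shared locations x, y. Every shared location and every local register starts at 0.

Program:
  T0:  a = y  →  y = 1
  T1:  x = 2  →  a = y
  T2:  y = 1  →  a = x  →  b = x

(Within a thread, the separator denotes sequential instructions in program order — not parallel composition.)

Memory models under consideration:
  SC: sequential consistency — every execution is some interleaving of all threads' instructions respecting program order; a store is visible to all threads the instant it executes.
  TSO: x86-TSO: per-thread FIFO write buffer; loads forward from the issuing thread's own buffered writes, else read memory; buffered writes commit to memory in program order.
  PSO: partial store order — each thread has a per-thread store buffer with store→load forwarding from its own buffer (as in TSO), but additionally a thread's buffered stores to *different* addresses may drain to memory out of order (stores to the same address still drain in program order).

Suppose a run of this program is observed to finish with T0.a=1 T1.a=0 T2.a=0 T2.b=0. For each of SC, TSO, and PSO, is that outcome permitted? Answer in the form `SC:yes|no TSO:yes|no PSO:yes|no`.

SC:no TSO:yes PSO:yes

outcome vector order: (T0.a,T1.a,T2.a,T2.b)
under SC → <0 0 2 2>; <0 1 0 0>; <0 1 0 2>; <0 1 2 2>; <1 0 2 2>; <1 1 0 0>; <1 1 0 2>; <1 1 2 2>
under TSO → <0 0 0 0>; <0 0 0 2>; <0 0 2 2>; <0 1 0 0>; <0 1 0 2>; <0 1 2 2>; <1 0 0 0>; <1 0 0 2>; <1 0 2 2>; <1 1 0 0>; <1 1 0 2>; <1 1 2 2>
under PSO → <0 0 0 0>; <0 0 0 2>; <0 0 2 2>; <0 1 0 0>; <0 1 0 2>; <0 1 2 2>; <1 0 0 0>; <1 0 0 2>; <1 0 2 2>; <1 1 0 0>; <1 1 0 2>; <1 1 2 2>
target <1 0 0 0> ∈ {TSO,PSO}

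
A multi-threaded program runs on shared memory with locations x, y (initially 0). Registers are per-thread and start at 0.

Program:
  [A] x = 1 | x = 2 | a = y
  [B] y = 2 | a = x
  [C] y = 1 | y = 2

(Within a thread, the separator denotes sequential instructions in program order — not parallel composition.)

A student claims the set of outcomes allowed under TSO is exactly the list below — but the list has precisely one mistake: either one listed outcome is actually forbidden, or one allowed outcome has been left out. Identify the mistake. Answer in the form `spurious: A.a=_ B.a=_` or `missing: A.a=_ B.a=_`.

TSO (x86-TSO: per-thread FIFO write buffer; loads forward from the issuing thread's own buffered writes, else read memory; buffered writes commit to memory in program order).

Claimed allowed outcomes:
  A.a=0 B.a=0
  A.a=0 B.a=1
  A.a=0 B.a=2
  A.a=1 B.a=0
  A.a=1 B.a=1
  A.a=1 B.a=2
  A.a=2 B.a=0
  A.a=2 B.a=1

missing: A.a=2 B.a=2

outcome vector order: (A.a,B.a)
TSO (9): 0/0, 0/1, 0/2, 1/0, 1/1, 1/2, 2/0, 2/1, 2/2
TSO∖claimed = {2/2}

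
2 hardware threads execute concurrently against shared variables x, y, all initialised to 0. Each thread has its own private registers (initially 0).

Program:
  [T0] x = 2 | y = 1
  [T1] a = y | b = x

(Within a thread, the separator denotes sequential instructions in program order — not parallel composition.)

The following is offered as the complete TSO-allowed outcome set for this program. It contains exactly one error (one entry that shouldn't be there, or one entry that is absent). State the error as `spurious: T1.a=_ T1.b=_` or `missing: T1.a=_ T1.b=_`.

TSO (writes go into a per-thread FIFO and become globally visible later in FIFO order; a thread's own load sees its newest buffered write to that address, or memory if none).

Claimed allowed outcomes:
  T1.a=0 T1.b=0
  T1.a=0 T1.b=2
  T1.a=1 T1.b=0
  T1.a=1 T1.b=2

outcome vector order: (T1.a,T1.b)
under TSO → <0 0>, <0 2>, <1 2>
claimed∖TSO = {<1 0>}

spurious: T1.a=1 T1.b=0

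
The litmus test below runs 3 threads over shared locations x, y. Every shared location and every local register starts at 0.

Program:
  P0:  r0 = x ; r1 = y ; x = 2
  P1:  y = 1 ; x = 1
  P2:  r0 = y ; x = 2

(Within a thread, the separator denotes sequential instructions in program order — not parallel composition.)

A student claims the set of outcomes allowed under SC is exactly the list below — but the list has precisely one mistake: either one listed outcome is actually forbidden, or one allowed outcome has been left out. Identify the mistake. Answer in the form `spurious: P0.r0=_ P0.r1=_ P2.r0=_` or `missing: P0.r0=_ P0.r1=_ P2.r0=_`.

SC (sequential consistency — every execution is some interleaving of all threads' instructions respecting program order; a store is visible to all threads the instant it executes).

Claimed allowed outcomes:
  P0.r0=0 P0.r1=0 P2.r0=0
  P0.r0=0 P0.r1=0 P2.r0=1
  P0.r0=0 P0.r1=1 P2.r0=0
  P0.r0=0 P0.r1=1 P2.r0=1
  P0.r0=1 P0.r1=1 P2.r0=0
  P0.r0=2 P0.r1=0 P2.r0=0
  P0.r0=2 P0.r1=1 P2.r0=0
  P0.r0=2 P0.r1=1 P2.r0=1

outcome vector order: (P0.r0,P0.r1,P2.r0)
SC: 9 outcomes — {0/0/0, 0/0/1, 0/1/0, 0/1/1, 1/1/0, 1/1/1, 2/0/0, 2/1/0, 2/1/1}
SC∖claimed = {1/1/1}

missing: P0.r0=1 P0.r1=1 P2.r0=1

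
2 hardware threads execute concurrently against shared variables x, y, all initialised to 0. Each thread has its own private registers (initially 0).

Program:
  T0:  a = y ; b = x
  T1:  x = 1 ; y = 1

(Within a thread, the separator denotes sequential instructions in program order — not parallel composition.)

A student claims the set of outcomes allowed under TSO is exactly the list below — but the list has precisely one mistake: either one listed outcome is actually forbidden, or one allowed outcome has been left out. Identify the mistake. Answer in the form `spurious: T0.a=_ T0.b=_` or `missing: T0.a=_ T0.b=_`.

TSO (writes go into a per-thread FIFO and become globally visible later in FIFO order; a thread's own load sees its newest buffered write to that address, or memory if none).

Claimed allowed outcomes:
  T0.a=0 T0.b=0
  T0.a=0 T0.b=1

missing: T0.a=1 T0.b=1

outcome vector order: (T0.a,T0.b)
TSO (3): (0,0), (0,1), (1,1)
TSO∖claimed = {(1,1)}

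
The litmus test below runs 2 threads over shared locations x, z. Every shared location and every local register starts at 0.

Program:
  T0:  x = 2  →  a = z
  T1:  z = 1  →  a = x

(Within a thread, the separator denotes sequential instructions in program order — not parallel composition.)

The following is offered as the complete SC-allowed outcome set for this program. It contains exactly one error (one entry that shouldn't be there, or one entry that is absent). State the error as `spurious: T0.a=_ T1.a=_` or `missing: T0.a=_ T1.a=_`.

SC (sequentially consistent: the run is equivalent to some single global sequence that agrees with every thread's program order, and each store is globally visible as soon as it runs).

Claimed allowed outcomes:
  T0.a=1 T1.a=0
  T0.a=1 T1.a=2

outcome vector order: (T0.a,T1.a)
SC: 3 outcomes — {0/2; 1/0; 1/2}
SC∖claimed = {0/2}

missing: T0.a=0 T1.a=2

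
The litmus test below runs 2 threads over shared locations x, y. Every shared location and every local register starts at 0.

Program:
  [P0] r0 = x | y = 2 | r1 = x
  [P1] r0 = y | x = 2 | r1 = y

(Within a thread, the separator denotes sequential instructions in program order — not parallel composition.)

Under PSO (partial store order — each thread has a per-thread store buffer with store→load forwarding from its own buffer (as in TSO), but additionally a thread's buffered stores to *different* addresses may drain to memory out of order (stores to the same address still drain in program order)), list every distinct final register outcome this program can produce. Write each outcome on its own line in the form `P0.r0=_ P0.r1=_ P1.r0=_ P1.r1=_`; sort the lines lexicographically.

P0.r0=0 P0.r1=0 P1.r0=0 P1.r1=0
P0.r0=0 P0.r1=0 P1.r0=0 P1.r1=2
P0.r0=0 P0.r1=0 P1.r0=2 P1.r1=2
P0.r0=0 P0.r1=2 P1.r0=0 P1.r1=0
P0.r0=0 P0.r1=2 P1.r0=0 P1.r1=2
P0.r0=0 P0.r1=2 P1.r0=2 P1.r1=2
P0.r0=2 P0.r1=2 P1.r0=0 P1.r1=0
P0.r0=2 P0.r1=2 P1.r0=0 P1.r1=2

outcome vector order: (P0.r0,P0.r1,P1.r0,P1.r1)
|PSO outcomes| = 8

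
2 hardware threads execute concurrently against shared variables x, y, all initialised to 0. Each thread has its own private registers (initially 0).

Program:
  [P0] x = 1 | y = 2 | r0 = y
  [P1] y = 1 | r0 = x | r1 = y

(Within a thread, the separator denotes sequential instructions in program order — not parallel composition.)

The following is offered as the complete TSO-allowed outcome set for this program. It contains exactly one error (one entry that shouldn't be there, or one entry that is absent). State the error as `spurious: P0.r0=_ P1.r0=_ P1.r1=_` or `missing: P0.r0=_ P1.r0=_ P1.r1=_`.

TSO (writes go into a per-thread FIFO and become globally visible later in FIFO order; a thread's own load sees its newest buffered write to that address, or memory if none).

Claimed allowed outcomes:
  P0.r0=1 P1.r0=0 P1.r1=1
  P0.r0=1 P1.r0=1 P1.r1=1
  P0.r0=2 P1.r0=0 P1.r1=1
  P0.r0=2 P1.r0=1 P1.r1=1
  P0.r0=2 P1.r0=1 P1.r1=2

missing: P0.r0=2 P1.r0=0 P1.r1=2

outcome vector order: (P0.r0,P1.r0,P1.r1)
under TSO → (1,0,1) (1,1,1) (2,0,1) (2,0,2) (2,1,1) (2,1,2)
TSO∖claimed = {(2,0,2)}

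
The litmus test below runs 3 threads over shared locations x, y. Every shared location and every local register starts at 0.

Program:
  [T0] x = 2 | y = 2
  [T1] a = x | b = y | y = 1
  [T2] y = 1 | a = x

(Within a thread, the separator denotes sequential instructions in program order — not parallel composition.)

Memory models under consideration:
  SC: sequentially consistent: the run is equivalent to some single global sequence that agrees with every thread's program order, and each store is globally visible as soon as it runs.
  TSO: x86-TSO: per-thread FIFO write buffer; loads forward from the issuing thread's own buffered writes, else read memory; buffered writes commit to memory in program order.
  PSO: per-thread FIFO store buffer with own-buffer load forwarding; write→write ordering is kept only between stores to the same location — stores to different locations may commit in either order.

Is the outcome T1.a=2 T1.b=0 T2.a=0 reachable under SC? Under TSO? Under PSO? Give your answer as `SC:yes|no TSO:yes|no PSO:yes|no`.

SC:no TSO:yes PSO:yes

outcome vector order: (T1.a,T1.b,T2.a)
under SC → 0/0/0; 0/0/2; 0/1/0; 0/1/2; 0/2/0; 0/2/2; 2/0/2; 2/1/0; 2/1/2; 2/2/0; 2/2/2
under TSO → 0/0/0; 0/0/2; 0/1/0; 0/1/2; 0/2/0; 0/2/2; 2/0/0; 2/0/2; 2/1/0; 2/1/2; 2/2/0; 2/2/2
under PSO → 0/0/0; 0/0/2; 0/1/0; 0/1/2; 0/2/0; 0/2/2; 2/0/0; 2/0/2; 2/1/0; 2/1/2; 2/2/0; 2/2/2
target 2/0/0 ∈ {TSO,PSO}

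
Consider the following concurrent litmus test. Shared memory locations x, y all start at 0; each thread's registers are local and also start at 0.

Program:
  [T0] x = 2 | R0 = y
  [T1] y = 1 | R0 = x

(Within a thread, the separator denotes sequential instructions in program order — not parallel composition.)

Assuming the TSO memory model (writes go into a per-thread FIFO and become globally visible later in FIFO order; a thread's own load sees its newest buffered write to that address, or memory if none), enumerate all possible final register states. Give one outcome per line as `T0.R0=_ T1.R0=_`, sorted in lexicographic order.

outcome vector order: (T0.R0,T1.R0)
|TSO outcomes| = 4

T0.R0=0 T1.R0=0
T0.R0=0 T1.R0=2
T0.R0=1 T1.R0=0
T0.R0=1 T1.R0=2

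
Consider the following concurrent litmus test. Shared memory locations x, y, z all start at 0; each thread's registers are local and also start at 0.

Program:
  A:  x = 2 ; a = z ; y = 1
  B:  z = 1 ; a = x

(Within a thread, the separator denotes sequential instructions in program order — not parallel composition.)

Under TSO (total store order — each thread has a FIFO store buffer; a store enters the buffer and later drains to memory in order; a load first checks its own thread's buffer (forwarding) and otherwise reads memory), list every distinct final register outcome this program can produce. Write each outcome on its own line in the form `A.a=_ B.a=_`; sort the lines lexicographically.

outcome vector order: (A.a,B.a)
|TSO outcomes| = 4

A.a=0 B.a=0
A.a=0 B.a=2
A.a=1 B.a=0
A.a=1 B.a=2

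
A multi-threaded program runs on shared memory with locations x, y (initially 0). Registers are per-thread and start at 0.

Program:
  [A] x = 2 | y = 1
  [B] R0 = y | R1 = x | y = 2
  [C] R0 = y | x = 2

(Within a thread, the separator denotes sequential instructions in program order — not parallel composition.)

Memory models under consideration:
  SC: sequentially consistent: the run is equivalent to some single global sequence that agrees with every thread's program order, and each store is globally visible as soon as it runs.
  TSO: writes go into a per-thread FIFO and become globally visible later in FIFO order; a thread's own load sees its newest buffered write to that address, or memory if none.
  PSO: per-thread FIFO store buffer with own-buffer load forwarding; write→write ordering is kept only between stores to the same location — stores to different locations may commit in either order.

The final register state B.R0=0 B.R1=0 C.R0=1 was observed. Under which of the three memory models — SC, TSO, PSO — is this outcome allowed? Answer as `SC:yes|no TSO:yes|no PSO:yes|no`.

outcome vector order: (B.R0,B.R1,C.R0)
SC: 9 outcomes — {<0 0 0>; <0 0 1>; <0 0 2>; <0 2 0>; <0 2 1>; <0 2 2>; <1 2 0>; <1 2 1>; <1 2 2>}
TSO: 9 outcomes — {<0 0 0>; <0 0 1>; <0 0 2>; <0 2 0>; <0 2 1>; <0 2 2>; <1 2 0>; <1 2 1>; <1 2 2>}
PSO: 12 outcomes — {<0 0 0>; <0 0 1>; <0 0 2>; <0 2 0>; <0 2 1>; <0 2 2>; <1 0 0>; <1 0 1>; <1 0 2>; <1 2 0>; <1 2 1>; <1 2 2>}
target <0 0 1> ∈ {SC,TSO,PSO}

SC:yes TSO:yes PSO:yes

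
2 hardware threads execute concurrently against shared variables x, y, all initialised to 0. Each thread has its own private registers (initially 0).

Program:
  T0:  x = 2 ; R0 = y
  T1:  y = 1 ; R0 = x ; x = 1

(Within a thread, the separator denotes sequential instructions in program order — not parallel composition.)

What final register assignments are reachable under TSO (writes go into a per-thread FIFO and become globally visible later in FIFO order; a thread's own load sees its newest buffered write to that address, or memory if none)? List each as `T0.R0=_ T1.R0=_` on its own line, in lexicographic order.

T0.R0=0 T1.R0=0
T0.R0=0 T1.R0=2
T0.R0=1 T1.R0=0
T0.R0=1 T1.R0=2

outcome vector order: (T0.R0,T1.R0)
|TSO outcomes| = 4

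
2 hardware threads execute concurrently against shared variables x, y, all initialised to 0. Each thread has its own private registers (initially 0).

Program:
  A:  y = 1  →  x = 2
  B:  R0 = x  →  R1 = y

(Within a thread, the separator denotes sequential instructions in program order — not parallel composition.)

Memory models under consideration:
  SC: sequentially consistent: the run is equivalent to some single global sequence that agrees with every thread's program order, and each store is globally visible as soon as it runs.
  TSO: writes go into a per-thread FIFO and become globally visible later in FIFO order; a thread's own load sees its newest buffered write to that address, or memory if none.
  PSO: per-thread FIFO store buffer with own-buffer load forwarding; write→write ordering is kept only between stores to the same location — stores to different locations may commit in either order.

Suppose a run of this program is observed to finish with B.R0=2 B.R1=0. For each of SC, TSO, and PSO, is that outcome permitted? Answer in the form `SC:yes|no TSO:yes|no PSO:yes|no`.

outcome vector order: (B.R0,B.R1)
[SC] allowed = {<0 0>; <0 1>; <2 1>}
[TSO] allowed = {<0 0>; <0 1>; <2 1>}
[PSO] allowed = {<0 0>; <0 1>; <2 0>; <2 1>}
target <2 0> ∈ {PSO}

SC:no TSO:no PSO:yes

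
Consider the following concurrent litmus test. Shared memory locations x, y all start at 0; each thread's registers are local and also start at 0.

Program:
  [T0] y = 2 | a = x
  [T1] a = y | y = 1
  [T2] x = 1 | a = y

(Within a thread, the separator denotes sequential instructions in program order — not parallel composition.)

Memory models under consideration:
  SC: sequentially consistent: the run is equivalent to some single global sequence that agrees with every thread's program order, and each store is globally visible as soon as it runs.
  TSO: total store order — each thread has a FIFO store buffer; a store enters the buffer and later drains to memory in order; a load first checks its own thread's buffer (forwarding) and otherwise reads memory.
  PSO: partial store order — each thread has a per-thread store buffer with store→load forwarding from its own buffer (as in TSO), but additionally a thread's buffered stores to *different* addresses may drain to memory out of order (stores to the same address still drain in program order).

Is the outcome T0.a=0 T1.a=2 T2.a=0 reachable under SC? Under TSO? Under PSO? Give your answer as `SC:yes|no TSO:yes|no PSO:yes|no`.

SC:no TSO:yes PSO:yes

outcome vector order: (T0.a,T1.a,T2.a)
SC: 10 outcomes — {001 002 021 022 100 101 102 120 121 122}
TSO: 12 outcomes — {000 001 002 020 021 022 100 101 102 120 121 122}
PSO: 12 outcomes — {000 001 002 020 021 022 100 101 102 120 121 122}
target 020 ∈ {TSO,PSO}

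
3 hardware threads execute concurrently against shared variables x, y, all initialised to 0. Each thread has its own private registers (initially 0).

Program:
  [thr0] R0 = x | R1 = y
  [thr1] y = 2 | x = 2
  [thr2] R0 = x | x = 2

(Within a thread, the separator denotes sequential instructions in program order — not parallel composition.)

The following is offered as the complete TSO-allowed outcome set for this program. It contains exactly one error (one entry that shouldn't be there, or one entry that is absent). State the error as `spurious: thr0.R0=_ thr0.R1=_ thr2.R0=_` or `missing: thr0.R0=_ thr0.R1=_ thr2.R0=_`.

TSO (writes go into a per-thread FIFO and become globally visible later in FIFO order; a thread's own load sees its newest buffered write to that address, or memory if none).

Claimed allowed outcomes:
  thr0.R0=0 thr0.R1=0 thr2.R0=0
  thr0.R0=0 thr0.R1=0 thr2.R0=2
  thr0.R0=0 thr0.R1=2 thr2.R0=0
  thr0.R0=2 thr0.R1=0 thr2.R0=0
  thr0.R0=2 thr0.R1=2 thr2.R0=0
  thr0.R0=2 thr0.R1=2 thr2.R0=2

missing: thr0.R0=0 thr0.R1=2 thr2.R0=2

outcome vector order: (thr0.R0,thr0.R1,thr2.R0)
TSO: 7 outcomes — {0/0/0; 0/0/2; 0/2/0; 0/2/2; 2/0/0; 2/2/0; 2/2/2}
TSO∖claimed = {0/2/2}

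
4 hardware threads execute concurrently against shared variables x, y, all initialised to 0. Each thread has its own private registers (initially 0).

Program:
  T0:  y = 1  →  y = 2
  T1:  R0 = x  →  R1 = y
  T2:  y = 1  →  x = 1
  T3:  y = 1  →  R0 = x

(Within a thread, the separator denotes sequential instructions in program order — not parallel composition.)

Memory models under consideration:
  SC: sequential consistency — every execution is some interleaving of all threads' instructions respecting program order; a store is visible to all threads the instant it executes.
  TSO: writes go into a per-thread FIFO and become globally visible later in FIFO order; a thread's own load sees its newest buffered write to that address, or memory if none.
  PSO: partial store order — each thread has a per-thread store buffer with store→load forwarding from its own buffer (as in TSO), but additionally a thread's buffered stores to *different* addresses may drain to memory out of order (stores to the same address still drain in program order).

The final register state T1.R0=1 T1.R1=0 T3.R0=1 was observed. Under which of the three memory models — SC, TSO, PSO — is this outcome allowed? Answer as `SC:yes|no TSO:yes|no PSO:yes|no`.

outcome vector order: (T1.R0,T1.R1,T3.R0)
SC: 10 outcomes — {000 001 010 011 020 021 110 111 120 121}
TSO: 10 outcomes — {000 001 010 011 020 021 110 111 120 121}
PSO: 12 outcomes — {000 001 010 011 020 021 100 101 110 111 120 121}
target 101 ∈ {PSO}

SC:no TSO:no PSO:yes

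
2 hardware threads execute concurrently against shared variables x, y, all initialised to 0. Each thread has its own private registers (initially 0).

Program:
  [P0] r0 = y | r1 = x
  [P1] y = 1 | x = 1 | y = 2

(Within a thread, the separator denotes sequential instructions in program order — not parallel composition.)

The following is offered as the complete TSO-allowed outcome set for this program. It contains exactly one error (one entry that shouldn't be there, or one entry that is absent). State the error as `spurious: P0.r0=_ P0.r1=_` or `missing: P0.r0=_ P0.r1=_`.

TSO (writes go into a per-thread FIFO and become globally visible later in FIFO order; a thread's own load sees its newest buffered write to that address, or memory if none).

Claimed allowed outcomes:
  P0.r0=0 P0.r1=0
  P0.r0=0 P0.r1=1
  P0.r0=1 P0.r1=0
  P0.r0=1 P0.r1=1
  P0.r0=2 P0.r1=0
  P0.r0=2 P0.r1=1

spurious: P0.r0=2 P0.r1=0

outcome vector order: (P0.r0,P0.r1)
TSO: 5 outcomes — {0/0 0/1 1/0 1/1 2/1}
claimed∖TSO = {2/0}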